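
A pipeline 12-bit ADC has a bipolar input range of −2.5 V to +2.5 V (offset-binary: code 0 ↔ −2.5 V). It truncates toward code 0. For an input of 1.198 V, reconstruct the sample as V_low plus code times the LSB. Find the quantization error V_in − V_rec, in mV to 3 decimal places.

0.490 mV

Step size: 5 V ÷ 2^12 = 1.221 mV.
(V_in − V_low)/LSB = (1.198 − (−2.5))/0.0012207 = 3029.4016 → code 3029 (floor).
Code 3029 maps back to (−2.5) + 3029×0.0012207 V = 1.1975098 V.
V_in − V_rec = 0.000490234 V = 0.490 mV.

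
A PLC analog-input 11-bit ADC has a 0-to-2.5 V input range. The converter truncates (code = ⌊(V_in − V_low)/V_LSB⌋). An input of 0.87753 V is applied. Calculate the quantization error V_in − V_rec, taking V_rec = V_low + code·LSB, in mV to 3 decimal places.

1.065 mV

Step size: 2.5 V ÷ 2^11 = 1.221 mV.
(0.87753 − 0)/0.0012207 = 718.8726; ⌊·⌋ gives code 718.
Reconstructed: 0.87646484 V.
Difference: 0.00106516 V → 1.065 mV.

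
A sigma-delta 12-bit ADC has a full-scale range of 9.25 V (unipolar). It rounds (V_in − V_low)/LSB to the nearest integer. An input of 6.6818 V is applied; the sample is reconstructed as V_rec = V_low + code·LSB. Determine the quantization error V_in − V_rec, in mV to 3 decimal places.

-0.512 mV

Step size: 9.25 V ÷ 2^12 = 2.258 mV.
(V_in − V_low)/LSB = (6.6818 − 0)/0.0022583 = 2958.7733 → code 2959 (round).
Code 2959 maps back to 0 + 2959×0.0022583 V = 6.682312 V.
Difference: -0.000512012 V → -0.512 mV.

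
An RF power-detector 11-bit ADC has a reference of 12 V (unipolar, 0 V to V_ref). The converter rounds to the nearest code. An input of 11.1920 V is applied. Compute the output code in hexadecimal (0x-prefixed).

Full-scale span = 12 V; LSB = 12/2^11 = 5.859 mV.
(V_in − V_low)/LSB = (11.1920 − 0) / 0.00585938 = 1910.101.
So the output code is 1910.
In hexadecimal (0x-prefixed): 0x776.

code 0x776 (decimal 1910)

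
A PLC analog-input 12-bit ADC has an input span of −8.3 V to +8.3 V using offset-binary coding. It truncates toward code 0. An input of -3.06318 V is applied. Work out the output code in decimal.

code 1292

With 4096 levels over 16.6 V, one step is 4.053 mV.
(V_in − V_low)/LSB = (-3.06318 − (−8.3)) / 0.00405273 = 1292.170.
Floor → code 1292.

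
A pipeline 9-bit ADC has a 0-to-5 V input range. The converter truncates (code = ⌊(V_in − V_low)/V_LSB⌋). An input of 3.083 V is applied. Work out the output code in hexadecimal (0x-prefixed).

code 0x13B (decimal 315)

With 512 levels over 5 V, one step is 9.766 mV.
(3.083 − 0) / 0.00976562 = 315.699 LSBs.
Floor → code 315.
In hexadecimal (0x-prefixed): 0x13B.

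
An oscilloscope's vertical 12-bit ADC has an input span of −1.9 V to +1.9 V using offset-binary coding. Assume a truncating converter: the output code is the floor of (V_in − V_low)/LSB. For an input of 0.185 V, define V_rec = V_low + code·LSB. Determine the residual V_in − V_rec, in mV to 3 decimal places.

0.381 mV

Step size: 3.8 V ÷ 2^12 = 0.928 mV.
(V_in − V_low)/LSB = (0.185 − (−1.9))/0.000927734 = 2247.4105 → code 2247 (floor).
V_rec = (−1.9) + 2247·0.000927734 = 0.18461914 V.
Error = 0.185 − 0.18461914 = 0.000380859 V = 0.381 mV.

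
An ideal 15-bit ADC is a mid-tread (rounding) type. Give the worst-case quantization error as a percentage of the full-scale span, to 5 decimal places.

0.00153 %

Rounding → worst-case error = ½ LSB = V_FS/2^16, so 100/65536 = 0.00152588 % of full scale.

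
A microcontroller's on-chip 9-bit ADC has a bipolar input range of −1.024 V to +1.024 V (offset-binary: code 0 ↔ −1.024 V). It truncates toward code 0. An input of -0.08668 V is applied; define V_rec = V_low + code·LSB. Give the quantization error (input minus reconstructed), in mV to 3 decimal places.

One LSB is 2.048 V / 512 = 4.000 mV.
(V_in − V_low)/LSB = (-0.08668 − (−1.024))/0.004 = 234.3300 → code 234 (floor).
Code 234 maps back to (−1.024) + 234×0.004 V = -0.088 V.
V_in − V_rec = 0.00132 V = 1.320 mV.

1.320 mV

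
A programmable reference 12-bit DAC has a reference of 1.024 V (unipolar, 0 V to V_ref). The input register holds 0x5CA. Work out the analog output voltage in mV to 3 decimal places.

370.500 mV

LSB = 1.024 V / 2^12 = 250.00 µV.
Code 0x5CA = 1482 decimal.
V_out = 0 + 1482 × 0.00025 V = 0.3705 V.
= 370.500 mV.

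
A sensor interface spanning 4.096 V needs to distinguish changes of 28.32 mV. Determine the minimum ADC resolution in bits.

Number of steps required ≥ 4.096 V / 28.32 mV = 144.63.
Need 2^N ≥ 144.63; 2^7 = 128, 2^8 = 256.
Minimum N = 8.

8 bits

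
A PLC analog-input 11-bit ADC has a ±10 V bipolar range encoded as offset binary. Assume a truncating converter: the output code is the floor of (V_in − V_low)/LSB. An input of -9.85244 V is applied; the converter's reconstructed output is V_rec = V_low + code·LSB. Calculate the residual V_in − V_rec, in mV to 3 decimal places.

LSB = 20/2^11 = 9.766 mV.
Scaled input = 15.1101 LSBs, so code = 15.
Reconstructed: -9.8535156 V.
V_in − V_rec = 0.00107562 V = 1.076 mV.

1.076 mV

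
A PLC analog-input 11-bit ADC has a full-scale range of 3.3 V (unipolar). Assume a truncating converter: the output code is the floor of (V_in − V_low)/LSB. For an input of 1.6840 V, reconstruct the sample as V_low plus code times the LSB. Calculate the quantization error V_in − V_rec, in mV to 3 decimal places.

0.162 mV

One LSB is 3.3 V / 2048 = 1.611 mV.
Scaled input = 1045.1006 LSBs, so code = 1045.
V_rec = 0 + 1045·0.00161133 = 1.6838379 V.
V_in − V_rec = 0.000162109 V = 0.162 mV.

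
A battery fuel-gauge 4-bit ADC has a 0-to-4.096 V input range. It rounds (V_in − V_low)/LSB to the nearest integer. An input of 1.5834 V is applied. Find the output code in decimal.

LSB = 4.096 V / 16 = 256.000 mV.
(1.5834 − 0) / 0.256 = 6.185 LSBs.
round(6.185) = 6.

code 6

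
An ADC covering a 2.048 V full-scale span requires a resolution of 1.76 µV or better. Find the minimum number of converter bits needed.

Number of steps required ≥ 2.048 V / 1.76 µV = 1163636.36.
Need 2^N ≥ 1163636.36; 2^20 = 1048576, 2^21 = 2097152.
Minimum N = 21.

21 bits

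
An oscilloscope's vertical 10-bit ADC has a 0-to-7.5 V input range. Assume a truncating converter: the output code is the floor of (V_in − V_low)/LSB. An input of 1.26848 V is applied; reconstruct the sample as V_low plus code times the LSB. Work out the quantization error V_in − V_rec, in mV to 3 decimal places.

1.390 mV

LSB = 7.5/2^10 = 7.324 mV.
Scaled input = 173.1898 LSBs, so code = 173.
Code 173 maps back to 0 + 173×0.00732422 V = 1.2670898 V.
V_in − V_rec = 0.00139016 V = 1.390 mV.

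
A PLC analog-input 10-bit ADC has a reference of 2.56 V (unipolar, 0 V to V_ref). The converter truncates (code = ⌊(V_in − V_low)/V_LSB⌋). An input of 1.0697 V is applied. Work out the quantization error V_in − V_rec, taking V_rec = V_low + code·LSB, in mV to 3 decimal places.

LSB = 2.56/2^10 = 2.500 mV.
(1.0697 − 0)/0.0025 = 427.8800; ⌊·⌋ gives code 427.
Code 427 maps back to 0 + 427×0.0025 V = 1.0675 V.
Error = 1.0697 − 1.0675 = 0.0022 V = 2.200 mV.

2.200 mV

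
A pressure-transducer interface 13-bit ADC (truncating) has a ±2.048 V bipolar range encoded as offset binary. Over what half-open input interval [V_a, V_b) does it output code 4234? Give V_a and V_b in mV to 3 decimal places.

[69.000 mV, 69.500 mV)

LSB = 4.096/2^13 = 0.500 mV.
V_a = V_low + 4234·LSB = 0.069 V; V_b = V_low + 4235·LSB = 0.0695 V.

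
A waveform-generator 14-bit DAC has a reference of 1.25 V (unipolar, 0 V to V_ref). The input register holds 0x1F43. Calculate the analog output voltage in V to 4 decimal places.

LSB = 1.25 V / 2^14 = 76.29 µV.
Code 0x1F43 = 8003 decimal.
V_out = 0 + 8003 × 7.62939e-05 V = 0.61058 V.

0.6106 V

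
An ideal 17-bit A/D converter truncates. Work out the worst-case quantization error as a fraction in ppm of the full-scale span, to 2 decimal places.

7.63 ppm

Truncating → worst-case error = 1 LSB = V_FS/2^17, so 1e+06/131072 = 7.62939 ppm of full scale.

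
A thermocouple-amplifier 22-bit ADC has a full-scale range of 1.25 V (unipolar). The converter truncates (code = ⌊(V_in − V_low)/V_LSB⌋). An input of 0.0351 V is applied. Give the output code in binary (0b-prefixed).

code 0b11100110000010000 (decimal 117776)

With 4194304 levels over 1.25 V, one step is 0.30 µV.
Input sits at 117776.056 steps above V_low.
So the output code is 117776.
In binary (0b-prefixed): 0b11100110000010000.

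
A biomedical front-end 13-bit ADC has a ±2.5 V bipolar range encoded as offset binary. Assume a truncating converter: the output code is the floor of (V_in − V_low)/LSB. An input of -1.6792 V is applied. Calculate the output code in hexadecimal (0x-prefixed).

code 0x540 (decimal 1344)

Full-scale span = 5 V; LSB = 5/2^13 = 0.610 mV.
(-1.6792 − (−2.5)) / 0.000610352 = 1344.799 LSBs.
So the output code is 1344.
In hexadecimal (0x-prefixed): 0x540.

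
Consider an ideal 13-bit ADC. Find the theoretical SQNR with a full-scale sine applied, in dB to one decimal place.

80.0 dB

SNR ≈ 6.02·N + 1.76 dB = 6.02·13 + 1.76 = 80.02 dB.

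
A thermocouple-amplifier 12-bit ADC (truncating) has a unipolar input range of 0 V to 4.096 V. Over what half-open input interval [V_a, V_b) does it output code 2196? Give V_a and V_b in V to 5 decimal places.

[2.19600 V, 2.19700 V)

LSB = 4.096/2^12 = 1.000 mV.
V_a = V_low + 2196·LSB = 2.196 V; V_b = V_low + 2197·LSB = 2.197 V.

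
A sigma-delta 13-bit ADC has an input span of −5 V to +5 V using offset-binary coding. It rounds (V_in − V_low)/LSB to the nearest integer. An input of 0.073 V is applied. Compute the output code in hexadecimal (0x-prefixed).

Full-scale span = 10 V; LSB = 10/2^13 = 1.221 mV.
Input sits at 4155.802 steps above V_low.
So the output code is 4156.
In hexadecimal (0x-prefixed): 0x103C.

code 0x103C (decimal 4156)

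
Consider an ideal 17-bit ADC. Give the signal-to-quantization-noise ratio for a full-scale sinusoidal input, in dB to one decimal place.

SNR ≈ 6.02·N + 1.76 dB = 6.02·17 + 1.76 = 104.10 dB.

104.1 dB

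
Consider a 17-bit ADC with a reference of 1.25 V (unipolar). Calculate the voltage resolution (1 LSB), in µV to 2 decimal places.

Full-scale span = 1.25 V.
LSB = 1.25 / 2^17 = 1.25 / 131072 = 9.53674e-06 V = 9.54 µV.

9.54 µV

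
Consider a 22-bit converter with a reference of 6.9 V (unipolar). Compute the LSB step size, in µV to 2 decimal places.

Full-scale span = 6.9 V.
LSB = 6.9 / 2^22 = 6.9 / 4194304 = 1.64509e-06 V = 1.65 µV.

1.65 µV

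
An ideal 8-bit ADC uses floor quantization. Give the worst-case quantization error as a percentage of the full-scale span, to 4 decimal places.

0.3906 %

Truncating → worst-case error = 1 LSB = V_FS/2^8, so 100/256 = 0.390625 % of full scale.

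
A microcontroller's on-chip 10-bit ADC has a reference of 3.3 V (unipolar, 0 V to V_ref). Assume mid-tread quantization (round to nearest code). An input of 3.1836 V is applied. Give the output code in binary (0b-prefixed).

code 0b1111011100 (decimal 988)

LSB = 3.3 V / 1024 = 3.223 mV.
Input sits at 987.881 steps above V_low.
round(987.881) = 988.
In binary (0b-prefixed): 0b1111011100.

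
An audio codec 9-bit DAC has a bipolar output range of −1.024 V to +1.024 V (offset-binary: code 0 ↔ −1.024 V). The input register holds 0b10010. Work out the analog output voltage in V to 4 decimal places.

LSB = 2.048 V / 2^9 = 4.000 mV.
Code 0b10010 = 18 decimal.
V_out = (−1.024) + 18 × 0.004 V = -0.952 V.

-0.9520 V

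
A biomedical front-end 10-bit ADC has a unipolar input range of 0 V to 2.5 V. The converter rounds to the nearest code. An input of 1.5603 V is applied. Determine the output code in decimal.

code 639

Full-scale span = 2.5 V; LSB = 2.5/2^10 = 2.441 mV.
Input sits at 639.099 steps above V_low.
Round → code 639.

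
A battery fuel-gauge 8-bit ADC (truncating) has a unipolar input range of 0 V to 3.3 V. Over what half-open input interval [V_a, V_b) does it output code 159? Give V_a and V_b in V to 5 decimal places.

[2.04961 V, 2.06250 V)

LSB = 3.3/2^8 = 12.891 mV.
V_a = V_low + 159·LSB = 2.04961 V; V_b = V_low + 160·LSB = 2.0625 V.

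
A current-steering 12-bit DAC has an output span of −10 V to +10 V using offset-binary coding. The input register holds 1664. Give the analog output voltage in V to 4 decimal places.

-1.8750 V

LSB = 20 V / 2^12 = 4.883 mV.
V_out = (−10) + 1664 × 0.00488281 V = -1.875 V.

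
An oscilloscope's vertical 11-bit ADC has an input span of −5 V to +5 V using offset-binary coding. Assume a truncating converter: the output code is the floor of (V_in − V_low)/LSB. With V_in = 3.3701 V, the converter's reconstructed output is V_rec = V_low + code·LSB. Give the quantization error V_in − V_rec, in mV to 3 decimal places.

One LSB is 10 V / 2048 = 4.883 mV.
Scaled input = 1714.1965 LSBs, so code = 1714.
Reconstructed: 3.3691406 V.
V_in − V_rec = 0.000959375 V = 0.959 mV.

0.959 mV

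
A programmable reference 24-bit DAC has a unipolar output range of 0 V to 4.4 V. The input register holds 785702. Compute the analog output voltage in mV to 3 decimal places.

LSB = 4.4 V / 2^24 = 0.26 µV.
V_out = 0 + 785702 × 2.6226e-07 V = 0.206059 V.
= 206.059 mV.

206.059 mV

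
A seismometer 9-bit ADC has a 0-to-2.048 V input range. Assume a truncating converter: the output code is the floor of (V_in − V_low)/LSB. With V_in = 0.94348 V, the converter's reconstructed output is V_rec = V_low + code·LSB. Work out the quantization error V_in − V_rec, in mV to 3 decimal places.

3.480 mV

LSB = 2.048/2^9 = 4.000 mV.
Scaled input = 235.8700 LSBs, so code = 235.
V_rec = 0 + 235·0.004 = 0.94 V.
V_in − V_rec = 0.00348 V = 3.480 mV.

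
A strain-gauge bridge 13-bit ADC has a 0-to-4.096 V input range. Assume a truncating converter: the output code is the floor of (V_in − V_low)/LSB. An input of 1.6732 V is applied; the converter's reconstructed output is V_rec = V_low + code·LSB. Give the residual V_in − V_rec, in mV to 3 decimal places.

0.200 mV

LSB = 4.096/2^13 = 0.500 mV.
Scaled input = 3346.4000 LSBs, so code = 3346.
Reconstructed: 1.673 V.
Error = 1.6732 − 1.673 = 0.0002 V = 0.200 mV.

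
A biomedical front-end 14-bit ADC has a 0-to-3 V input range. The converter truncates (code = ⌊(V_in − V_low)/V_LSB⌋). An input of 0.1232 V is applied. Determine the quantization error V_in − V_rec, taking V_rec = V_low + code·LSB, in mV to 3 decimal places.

0.153 mV

Step size: 3 V ÷ 2^14 = 183.11 µV.
(V_in − V_low)/LSB = (0.1232 − 0)/0.000183105 = 672.8363 → code 672 (floor).
Code 672 maps back to 0 + 672×0.000183105 V = 0.12304688 V.
Difference: 0.000153125 V → 0.153 mV.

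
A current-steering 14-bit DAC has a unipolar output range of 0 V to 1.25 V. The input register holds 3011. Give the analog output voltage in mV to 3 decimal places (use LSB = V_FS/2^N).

LSB = 1.25 V / 2^14 = 76.29 µV.
V_out = 0 + 3011 × 7.62939e-05 V = 0.229721 V.
= 229.721 mV.

229.721 mV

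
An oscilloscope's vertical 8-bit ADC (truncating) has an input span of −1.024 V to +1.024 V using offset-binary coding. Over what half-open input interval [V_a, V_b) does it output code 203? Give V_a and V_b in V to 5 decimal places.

[0.60000 V, 0.60800 V)

LSB = 2.048/2^8 = 8.000 mV.
V_a = V_low + 203·LSB = 0.6 V; V_b = V_low + 204·LSB = 0.608 V.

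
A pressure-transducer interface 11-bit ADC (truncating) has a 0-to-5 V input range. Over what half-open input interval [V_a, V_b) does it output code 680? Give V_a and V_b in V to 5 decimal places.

[1.66016 V, 1.66260 V)

LSB = 5/2^11 = 2.441 mV.
V_a = V_low + 680·LSB = 1.66016 V; V_b = V_low + 681·LSB = 1.6626 V.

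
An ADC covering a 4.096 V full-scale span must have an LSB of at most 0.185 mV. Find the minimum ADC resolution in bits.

15 bits

Number of steps required ≥ 4.096 V / 0.185 mV = 22140.54.
Need 2^N ≥ 22140.54; 2^14 = 16384, 2^15 = 32768.
Minimum N = 15.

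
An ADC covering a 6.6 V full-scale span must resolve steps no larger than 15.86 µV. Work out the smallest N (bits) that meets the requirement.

Number of steps required ≥ 6.6 V / 15.86 µV = 416141.24.
Need 2^N ≥ 416141.24; 2^18 = 262144, 2^19 = 524288.
Minimum N = 19.

19 bits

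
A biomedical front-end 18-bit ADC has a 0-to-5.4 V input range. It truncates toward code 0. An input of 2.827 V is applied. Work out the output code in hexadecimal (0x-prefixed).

Full-scale span = 5.4 V; LSB = 5.4/2^18 = 20.60 µV.
(2.827 − 0) / 2.05994e-05 = 137237.239 LSBs.
Floor → code 137237.
In hexadecimal (0x-prefixed): 0x21815.

code 0x21815 (decimal 137237)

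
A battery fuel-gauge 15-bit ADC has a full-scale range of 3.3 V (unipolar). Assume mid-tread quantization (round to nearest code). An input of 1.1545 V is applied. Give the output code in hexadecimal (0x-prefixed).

LSB = 3.3 V / 32768 = 100.71 µV.
(V_in − V_low)/LSB = (1.1545 − 0) / 0.000100708 = 11463.835.
Round → code 11464.
In hexadecimal (0x-prefixed): 0x2CC8.

code 0x2CC8 (decimal 11464)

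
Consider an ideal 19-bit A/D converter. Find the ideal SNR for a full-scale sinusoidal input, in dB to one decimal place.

SNR ≈ 6.02·N + 1.76 dB = 6.02·19 + 1.76 = 116.14 dB.

116.1 dB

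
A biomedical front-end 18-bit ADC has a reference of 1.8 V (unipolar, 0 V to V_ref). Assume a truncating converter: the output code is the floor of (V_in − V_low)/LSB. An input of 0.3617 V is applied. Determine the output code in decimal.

code 52676

With 262144 levels over 1.8 V, one step is 6.87 µV.
(V_in − V_low)/LSB = (0.3617 − 0) / 6.86646e-06 = 52676.380.
So the output code is 52676.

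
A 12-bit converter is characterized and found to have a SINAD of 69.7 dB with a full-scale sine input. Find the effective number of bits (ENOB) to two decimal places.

11.29 bits

ENOB = (SINAD − 1.76) / 6.02 = (69.7 − 1.76)/6.02 = 11.286.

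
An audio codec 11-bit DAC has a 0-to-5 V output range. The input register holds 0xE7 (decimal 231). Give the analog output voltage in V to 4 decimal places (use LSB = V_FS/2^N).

0.5640 V

LSB = 5 V / 2^11 = 2.441 mV.
Code 0xE7 = 231 decimal.
V_out = 0 + 231 × 0.00244141 V = 0.563965 V.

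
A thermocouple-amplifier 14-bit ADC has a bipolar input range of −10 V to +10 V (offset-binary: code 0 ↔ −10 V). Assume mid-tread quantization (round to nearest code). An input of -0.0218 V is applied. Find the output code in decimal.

With 16384 levels over 20 V, one step is 1.221 mV.
(V_in − V_low)/LSB = (-0.0218 − (−10)) / 0.0012207 = 8174.141.
round(8174.141) = 8174.

code 8174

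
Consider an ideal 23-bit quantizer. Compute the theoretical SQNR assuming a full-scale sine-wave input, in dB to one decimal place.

SNR ≈ 6.02·N + 1.76 dB = 6.02·23 + 1.76 = 140.22 dB.

140.2 dB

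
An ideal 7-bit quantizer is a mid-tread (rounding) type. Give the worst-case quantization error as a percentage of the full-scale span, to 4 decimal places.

Rounding → worst-case error = ½ LSB = V_FS/2^8, so 100/256 = 0.390625 % of full scale.

0.3906 %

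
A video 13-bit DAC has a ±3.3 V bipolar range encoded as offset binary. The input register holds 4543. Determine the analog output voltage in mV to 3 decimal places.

360.132 mV

LSB = 6.6 V / 2^13 = 0.806 mV.
V_out = (−3.3) + 4543 × 0.000805664 V = 0.360132 V.
= 360.132 mV.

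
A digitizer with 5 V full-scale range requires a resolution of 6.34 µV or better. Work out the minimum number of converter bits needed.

Number of steps required ≥ 5 V / 6.34 µV = 788643.53.
Need 2^N ≥ 788643.53; 2^19 = 524288, 2^20 = 1048576.
Minimum N = 20.

20 bits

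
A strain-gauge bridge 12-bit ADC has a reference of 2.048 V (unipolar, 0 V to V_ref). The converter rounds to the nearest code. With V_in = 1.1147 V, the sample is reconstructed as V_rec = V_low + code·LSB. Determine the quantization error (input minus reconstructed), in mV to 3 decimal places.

0.200 mV

Step size: 2.048 V ÷ 2^12 = 0.500 mV.
Scaled input = 2229.4000 LSBs, so code = 2229.
Code 2229 maps back to 0 + 2229×0.0005 V = 1.1145 V.
V_in − V_rec = 0.0002 V = 0.200 mV.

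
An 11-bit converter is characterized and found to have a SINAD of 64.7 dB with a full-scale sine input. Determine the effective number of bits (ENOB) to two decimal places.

10.46 bits

ENOB = (SINAD − 1.76) / 6.02 = (64.7 − 1.76)/6.02 = 10.455.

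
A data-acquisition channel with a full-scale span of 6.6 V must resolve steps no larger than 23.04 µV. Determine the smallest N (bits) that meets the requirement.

Number of steps required ≥ 6.6 V / 23.04 µV = 286458.33.
Need 2^N ≥ 286458.33; 2^18 = 262144, 2^19 = 524288.
Minimum N = 19.

19 bits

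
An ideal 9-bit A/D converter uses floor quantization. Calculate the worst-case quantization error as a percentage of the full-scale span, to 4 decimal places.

Truncating → worst-case error = 1 LSB = V_FS/2^9, so 100/512 = 0.195312 % of full scale.

0.1953 %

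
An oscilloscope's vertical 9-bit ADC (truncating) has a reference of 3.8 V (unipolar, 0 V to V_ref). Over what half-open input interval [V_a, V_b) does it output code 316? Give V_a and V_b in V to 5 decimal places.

LSB = 3.8/2^9 = 7.422 mV.
V_a = V_low + 316·LSB = 2.34531 V; V_b = V_low + 317·LSB = 2.35273 V.

[2.34531 V, 2.35273 V)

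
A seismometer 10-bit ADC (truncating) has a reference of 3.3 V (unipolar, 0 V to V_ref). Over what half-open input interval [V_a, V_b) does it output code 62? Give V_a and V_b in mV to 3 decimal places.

[199.805 mV, 203.027 mV)

LSB = 3.3/2^10 = 3.223 mV.
V_a = V_low + 62·LSB = 0.199805 V; V_b = V_low + 63·LSB = 0.203027 V.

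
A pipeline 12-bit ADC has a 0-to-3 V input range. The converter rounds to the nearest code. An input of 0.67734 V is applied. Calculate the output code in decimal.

With 4096 levels over 3 V, one step is 0.732 mV.
(V_in − V_low)/LSB = (0.67734 − 0) / 0.000732422 = 924.795.
Round → code 925.

code 925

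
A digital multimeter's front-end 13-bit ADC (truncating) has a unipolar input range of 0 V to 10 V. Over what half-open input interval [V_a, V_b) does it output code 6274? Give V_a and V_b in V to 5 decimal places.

LSB = 10/2^13 = 1.221 mV.
V_a = V_low + 6274·LSB = 7.65869 V; V_b = V_low + 6275·LSB = 7.65991 V.

[7.65869 V, 7.65991 V)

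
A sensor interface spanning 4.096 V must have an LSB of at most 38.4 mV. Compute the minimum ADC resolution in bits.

Number of steps required ≥ 4.096 V / 38.4 mV = 106.67.
Need 2^N ≥ 106.67; 2^6 = 64, 2^7 = 128.
Minimum N = 7.

7 bits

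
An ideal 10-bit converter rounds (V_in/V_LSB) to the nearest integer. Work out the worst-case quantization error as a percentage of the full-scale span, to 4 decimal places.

0.0488 %

Rounding → worst-case error = ½ LSB = V_FS/2^11, so 100/2048 = 0.0488281 % of full scale.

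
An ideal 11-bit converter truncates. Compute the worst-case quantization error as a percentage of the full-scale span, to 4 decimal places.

0.0488 %

Truncating → worst-case error = 1 LSB = V_FS/2^11, so 100/2048 = 0.0488281 % of full scale.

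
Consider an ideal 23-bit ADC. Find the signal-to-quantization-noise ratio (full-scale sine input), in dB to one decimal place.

140.2 dB

SNR ≈ 6.02·N + 1.76 dB = 6.02·23 + 1.76 = 140.22 dB.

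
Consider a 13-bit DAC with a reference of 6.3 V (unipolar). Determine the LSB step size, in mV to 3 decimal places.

Full-scale span = 6.3 V.
LSB = 6.3 / 2^13 = 6.3 / 8192 = 0.000769043 V = 0.769 mV.

0.769 mV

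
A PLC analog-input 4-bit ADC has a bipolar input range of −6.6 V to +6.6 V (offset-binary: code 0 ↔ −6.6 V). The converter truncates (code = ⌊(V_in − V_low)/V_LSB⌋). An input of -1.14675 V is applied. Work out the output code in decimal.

Full-scale span = 13.2 V; LSB = 13.2/2^4 = 0.8250 V.
Input sits at 6.610 steps above V_low.
Floor → code 6.

code 6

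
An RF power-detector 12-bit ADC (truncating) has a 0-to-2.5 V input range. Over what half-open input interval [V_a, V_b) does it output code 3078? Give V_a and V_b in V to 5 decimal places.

[1.87866 V, 1.87927 V)

LSB = 2.5/2^12 = 0.610 mV.
V_a = V_low + 3078·LSB = 1.87866 V; V_b = V_low + 3079·LSB = 1.87927 V.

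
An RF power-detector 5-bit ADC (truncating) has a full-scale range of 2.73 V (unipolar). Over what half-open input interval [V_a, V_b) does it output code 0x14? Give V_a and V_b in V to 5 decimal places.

LSB = 2.73/2^5 = 85.312 mV.
Code 0x14 = 20 decimal.
V_a = V_low + 20·LSB = 1.70625 V; V_b = V_low + 21·LSB = 1.79156 V.

[1.70625 V, 1.79156 V)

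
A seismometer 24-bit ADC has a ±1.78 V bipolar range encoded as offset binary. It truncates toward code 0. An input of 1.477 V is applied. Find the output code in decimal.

code 15349267

LSB = 3.56 V / 16777216 = 0.21 µV.
(V_in − V_low)/LSB = (1.477 − (−1.78)) / 2.12193e-07 = 15349267.560.
Floor → code 15349267.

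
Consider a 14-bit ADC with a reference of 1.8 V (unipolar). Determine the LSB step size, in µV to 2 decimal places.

109.86 µV

Full-scale span = 1.8 V.
LSB = 1.8 / 2^14 = 1.8 / 16384 = 0.000109863 V = 109.86 µV.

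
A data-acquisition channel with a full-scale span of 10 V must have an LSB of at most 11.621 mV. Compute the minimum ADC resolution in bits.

10 bits

Number of steps required ≥ 10 V / 11.621 mV = 860.51.
Need 2^N ≥ 860.51; 2^9 = 512, 2^10 = 1024.
Minimum N = 10.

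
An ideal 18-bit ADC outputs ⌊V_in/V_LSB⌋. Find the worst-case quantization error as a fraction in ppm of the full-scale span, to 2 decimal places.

3.81 ppm

Truncating → worst-case error = 1 LSB = V_FS/2^18, so 1e+06/262144 = 3.8147 ppm of full scale.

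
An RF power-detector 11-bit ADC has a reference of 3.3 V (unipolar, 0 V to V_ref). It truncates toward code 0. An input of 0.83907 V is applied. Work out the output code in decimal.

code 520

Full-scale span = 3.3 V; LSB = 3.3/2^11 = 1.611 mV.
Input sits at 520.732 steps above V_low.
⌊·⌋(520.732) = 520.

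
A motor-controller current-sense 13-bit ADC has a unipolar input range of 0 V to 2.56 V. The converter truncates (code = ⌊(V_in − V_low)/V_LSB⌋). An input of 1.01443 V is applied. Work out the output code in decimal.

code 3246

Full-scale span = 2.56 V; LSB = 2.56/2^13 = 312.50 µV.
Input sits at 3246.176 steps above V_low.
⌊·⌋(3246.176) = 3246.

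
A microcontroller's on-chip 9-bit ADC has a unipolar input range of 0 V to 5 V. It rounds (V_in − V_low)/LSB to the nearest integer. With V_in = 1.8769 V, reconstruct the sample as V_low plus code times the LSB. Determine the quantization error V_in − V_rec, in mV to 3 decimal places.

Step size: 5 V ÷ 2^9 = 9.766 mV.
(V_in − V_low)/LSB = (1.8769 − 0)/0.00976562 = 192.1946 → code 192 (round).
Reconstructed: 1.875 V.
Error = 1.8769 − 1.875 = 0.0019 V = 1.900 mV.

1.900 mV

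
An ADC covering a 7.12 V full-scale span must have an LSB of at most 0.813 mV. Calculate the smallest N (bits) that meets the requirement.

14 bits

Number of steps required ≥ 7.12 V / 0.813 mV = 8757.69.
Need 2^N ≥ 8757.69; 2^13 = 8192, 2^14 = 16384.
Minimum N = 14.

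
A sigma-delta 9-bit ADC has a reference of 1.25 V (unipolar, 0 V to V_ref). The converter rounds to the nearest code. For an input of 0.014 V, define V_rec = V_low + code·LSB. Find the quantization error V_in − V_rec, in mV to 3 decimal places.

One LSB is 1.25 V / 512 = 2.441 mV.
(0.014 − 0)/0.00244141 = 5.7344; round gives code 6.
Code 6 maps back to 0 + 6×0.00244141 V = 0.014648438 V.
Difference: -0.000648438 V → -0.648 mV.

-0.648 mV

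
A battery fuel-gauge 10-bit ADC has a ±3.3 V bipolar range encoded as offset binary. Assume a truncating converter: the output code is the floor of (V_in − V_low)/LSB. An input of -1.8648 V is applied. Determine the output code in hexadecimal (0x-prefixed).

With 1024 levels over 6.6 V, one step is 6.445 mV.
(-1.8648 − (−3.3)) / 0.00644531 = 222.673 LSBs.
⌊·⌋(222.673) = 222.
In hexadecimal (0x-prefixed): 0xDE.

code 0xDE (decimal 222)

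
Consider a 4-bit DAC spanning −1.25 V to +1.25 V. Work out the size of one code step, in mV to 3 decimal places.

Full-scale span = 2.5 V.
LSB = 2.5 / 2^4 = 2.5 / 16 = 0.15625 V = 156.250 mV.

156.250 mV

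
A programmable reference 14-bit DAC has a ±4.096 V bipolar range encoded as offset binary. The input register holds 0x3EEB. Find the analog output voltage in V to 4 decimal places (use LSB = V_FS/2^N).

3.9575 V

LSB = 8.192 V / 2^14 = 0.500 mV.
Code 0x3EEB = 16107 decimal.
V_out = (−4.096) + 16107 × 0.0005 V = 3.9575 V.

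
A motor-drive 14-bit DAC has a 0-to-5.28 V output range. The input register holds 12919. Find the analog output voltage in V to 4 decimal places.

4.1633 V

LSB = 5.28 V / 2^14 = 322.27 µV.
V_out = 0 + 12919 × 0.000322266 V = 4.16335 V.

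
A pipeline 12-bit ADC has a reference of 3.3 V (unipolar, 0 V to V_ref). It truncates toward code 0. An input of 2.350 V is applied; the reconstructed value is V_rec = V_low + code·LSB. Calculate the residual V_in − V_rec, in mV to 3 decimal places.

0.684 mV

One LSB is 3.3 V / 4096 = 0.806 mV.
(V_in − V_low)/LSB = (2.350 − 0)/0.000805664 = 2916.8485 → code 2916 (floor).
V_rec = 0 + 2916·0.000805664 = 2.3493164 V.
Error = 2.350 − 2.3493164 = 0.000683594 V = 0.684 mV.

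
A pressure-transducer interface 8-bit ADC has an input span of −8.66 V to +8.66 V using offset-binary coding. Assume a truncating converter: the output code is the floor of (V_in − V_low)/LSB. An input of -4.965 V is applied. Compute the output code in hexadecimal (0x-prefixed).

LSB = 17.32 V / 256 = 67.656 mV.
Input sits at 54.614 steps above V_low.
⌊·⌋(54.614) = 54.
In hexadecimal (0x-prefixed): 0x36.

code 0x36 (decimal 54)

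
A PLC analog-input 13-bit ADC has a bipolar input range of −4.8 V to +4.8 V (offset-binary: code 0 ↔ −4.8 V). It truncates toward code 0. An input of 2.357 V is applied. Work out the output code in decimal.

code 6107

LSB = 9.6 V / 8192 = 1.172 mV.
(V_in − V_low)/LSB = (2.357 − (−4.8)) / 0.00117187 = 6107.307.
So the output code is 6107.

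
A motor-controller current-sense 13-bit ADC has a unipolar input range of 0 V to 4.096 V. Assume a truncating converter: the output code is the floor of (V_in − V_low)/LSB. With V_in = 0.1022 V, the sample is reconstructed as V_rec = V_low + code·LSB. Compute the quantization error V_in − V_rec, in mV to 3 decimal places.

Step size: 4.096 V ÷ 2^13 = 0.500 mV.
(0.1022 − 0)/0.0005 = 204.4000; ⌊·⌋ gives code 204.
Code 204 maps back to 0 + 204×0.0005 V = 0.102 V.
V_in − V_rec = 0.0002 V = 0.200 mV.

0.200 mV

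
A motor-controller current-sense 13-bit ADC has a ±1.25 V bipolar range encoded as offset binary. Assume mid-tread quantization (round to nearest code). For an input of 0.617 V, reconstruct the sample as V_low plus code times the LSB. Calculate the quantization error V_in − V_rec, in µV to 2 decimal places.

-65.43 µV

Step size: 2.5 V ÷ 2^13 = 305.18 µV.
Scaled input = 6117.7856 LSBs, so code = 6118.
Code 6118 maps back to (−1.25) + 6118×0.000305176 V = 0.61706543 V.
V_in − V_rec = -6.54297e-05 V = -65.43 µV.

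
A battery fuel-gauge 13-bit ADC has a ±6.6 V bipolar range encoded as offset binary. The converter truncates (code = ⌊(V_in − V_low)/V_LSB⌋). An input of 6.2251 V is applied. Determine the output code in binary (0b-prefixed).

Full-scale span = 13.2 V; LSB = 13.2/2^13 = 1.611 mV.
Input sits at 7959.335 steps above V_low.
Floor → code 7959.
In binary (0b-prefixed): 0b1111100010111.

code 0b1111100010111 (decimal 7959)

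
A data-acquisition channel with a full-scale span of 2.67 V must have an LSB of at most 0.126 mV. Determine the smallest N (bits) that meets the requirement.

Number of steps required ≥ 2.67 V / 0.126 mV = 21190.48.
Need 2^N ≥ 21190.48; 2^14 = 16384, 2^15 = 32768.
Minimum N = 15.

15 bits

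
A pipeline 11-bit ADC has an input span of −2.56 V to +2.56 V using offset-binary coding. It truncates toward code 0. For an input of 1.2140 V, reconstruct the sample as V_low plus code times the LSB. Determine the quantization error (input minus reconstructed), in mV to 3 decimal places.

Step size: 5.12 V ÷ 2^11 = 2.500 mV.
(1.2140 − (−2.56))/0.0025 = 1509.6000; ⌊·⌋ gives code 1509.
Reconstructed: 1.2125 V.
V_in − V_rec = 0.0015 V = 1.500 mV.

1.500 mV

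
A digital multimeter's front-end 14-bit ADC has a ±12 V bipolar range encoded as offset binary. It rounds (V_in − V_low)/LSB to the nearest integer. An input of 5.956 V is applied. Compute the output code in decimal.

code 12258

With 16384 levels over 24 V, one step is 1.465 mV.
Input sits at 12257.963 steps above V_low.
round(12257.963) = 12258.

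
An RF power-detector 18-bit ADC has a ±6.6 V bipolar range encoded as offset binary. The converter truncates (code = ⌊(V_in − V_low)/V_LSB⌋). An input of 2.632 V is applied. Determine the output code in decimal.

Full-scale span = 13.2 V; LSB = 13.2/2^18 = 50.35 µV.
Input sits at 183341.925 steps above V_low.
⌊·⌋(183341.925) = 183341.

code 183341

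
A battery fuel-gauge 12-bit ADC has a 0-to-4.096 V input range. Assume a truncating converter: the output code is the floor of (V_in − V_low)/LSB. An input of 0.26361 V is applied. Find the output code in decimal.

LSB = 4.096 V / 4096 = 1.000 mV.
Input sits at 263.610 steps above V_low.
So the output code is 263.

code 263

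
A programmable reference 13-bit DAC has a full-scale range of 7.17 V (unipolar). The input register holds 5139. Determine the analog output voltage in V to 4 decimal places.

4.4979 V

LSB = 7.17 V / 2^13 = 0.875 mV.
V_out = 0 + 5139 × 0.000875244 V = 4.49788 V.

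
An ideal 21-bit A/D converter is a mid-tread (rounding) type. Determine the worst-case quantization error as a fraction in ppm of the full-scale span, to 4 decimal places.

0.2384 ppm

Rounding → worst-case error = ½ LSB = V_FS/2^22, so 1e+06/4194304 = 0.238419 ppm of full scale.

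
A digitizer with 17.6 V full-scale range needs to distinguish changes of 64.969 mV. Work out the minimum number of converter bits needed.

9 bits

Number of steps required ≥ 17.6 V / 64.969 mV = 270.90.
Need 2^N ≥ 270.90; 2^8 = 256, 2^9 = 512.
Minimum N = 9.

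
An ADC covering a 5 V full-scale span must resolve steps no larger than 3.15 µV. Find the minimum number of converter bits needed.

21 bits

Number of steps required ≥ 5 V / 3.15 µV = 1587301.59.
Need 2^N ≥ 1587301.59; 2^20 = 1048576, 2^21 = 2097152.
Minimum N = 21.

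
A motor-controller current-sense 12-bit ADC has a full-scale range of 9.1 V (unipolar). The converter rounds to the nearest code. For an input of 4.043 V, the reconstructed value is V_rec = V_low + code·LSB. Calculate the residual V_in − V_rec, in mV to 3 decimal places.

-0.457 mV

Step size: 9.1 V ÷ 2^12 = 2.222 mV.
Scaled input = 1819.7943 LSBs, so code = 1820.
Code 1820 maps back to 0 + 1820×0.00222168 V = 4.043457 V.
Error = 4.043 − 4.043457 = -0.000457031 V = -0.457 mV.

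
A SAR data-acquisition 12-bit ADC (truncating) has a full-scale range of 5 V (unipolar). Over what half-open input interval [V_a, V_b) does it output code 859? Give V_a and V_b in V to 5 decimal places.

LSB = 5/2^12 = 1.221 mV.
V_a = V_low + 859·LSB = 1.04858 V; V_b = V_low + 860·LSB = 1.0498 V.

[1.04858 V, 1.04980 V)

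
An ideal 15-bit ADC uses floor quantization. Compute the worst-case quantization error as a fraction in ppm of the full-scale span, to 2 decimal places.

Truncating → worst-case error = 1 LSB = V_FS/2^15, so 1e+06/32768 = 30.5176 ppm of full scale.

30.52 ppm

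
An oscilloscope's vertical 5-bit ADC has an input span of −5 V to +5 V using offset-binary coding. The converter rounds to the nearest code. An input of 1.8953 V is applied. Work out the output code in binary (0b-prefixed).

LSB = 10 V / 32 = 312.500 mV.
Input sits at 22.065 steps above V_low.
round(22.065) = 22.
In binary (0b-prefixed): 0b10110.

code 0b10110 (decimal 22)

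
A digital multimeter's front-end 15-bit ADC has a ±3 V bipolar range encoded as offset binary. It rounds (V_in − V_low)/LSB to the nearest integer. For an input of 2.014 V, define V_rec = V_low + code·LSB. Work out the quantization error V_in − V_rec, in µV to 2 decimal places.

LSB = 6/2^15 = 183.11 µV.
(2.014 − (−3))/0.000183105 = 27383.1253; round gives code 27383.
V_rec = (−3) + 27383·0.000183105 = 2.0139771 V.
V_in − V_rec = 2.29492e-05 V = 22.95 µV.

22.95 µV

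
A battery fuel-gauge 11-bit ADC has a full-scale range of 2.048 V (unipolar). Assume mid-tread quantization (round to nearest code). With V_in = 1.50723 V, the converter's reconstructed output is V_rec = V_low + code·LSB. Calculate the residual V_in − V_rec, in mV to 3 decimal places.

Step size: 2.048 V ÷ 2^11 = 1.000 mV.
(1.50723 − 0)/0.001 = 1507.2300; round gives code 1507.
Reconstructed: 1.507 V.
Difference: 0.00023 V → 0.230 mV.

0.230 mV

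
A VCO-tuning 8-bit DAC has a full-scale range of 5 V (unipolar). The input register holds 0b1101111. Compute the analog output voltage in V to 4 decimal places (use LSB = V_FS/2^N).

LSB = 5 V / 2^8 = 19.531 mV.
Code 0b1101111 = 111 decimal.
V_out = 0 + 111 × 0.0195312 V = 2.16797 V.

2.1680 V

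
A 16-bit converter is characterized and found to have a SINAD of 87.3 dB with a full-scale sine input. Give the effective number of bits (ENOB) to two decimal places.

14.21 bits

ENOB = (SINAD − 1.76) / 6.02 = (87.3 − 1.76)/6.02 = 14.209.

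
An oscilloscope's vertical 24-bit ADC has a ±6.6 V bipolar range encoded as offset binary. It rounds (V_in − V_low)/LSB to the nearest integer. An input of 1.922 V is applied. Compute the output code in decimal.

LSB = 13.2 V / 16777216 = 0.79 µV.
(V_in − V_low)/LSB = (1.922 − (−6.6)) / 7.86781e-07 = 10831472.330.
So the output code is 10831472.

code 10831472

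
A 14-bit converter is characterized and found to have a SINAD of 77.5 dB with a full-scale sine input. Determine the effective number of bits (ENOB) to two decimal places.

ENOB = (SINAD − 1.76) / 6.02 = (77.5 − 1.76)/6.02 = 12.581.

12.58 bits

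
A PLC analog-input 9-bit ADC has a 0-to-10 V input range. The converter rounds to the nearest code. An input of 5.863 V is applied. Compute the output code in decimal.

LSB = 10 V / 512 = 19.531 mV.
Input sits at 300.186 steps above V_low.
Round → code 300.

code 300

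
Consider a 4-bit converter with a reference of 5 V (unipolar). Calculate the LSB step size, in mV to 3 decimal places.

Full-scale span = 5 V.
LSB = 5 / 2^4 = 5 / 16 = 0.3125 V = 312.500 mV.

312.500 mV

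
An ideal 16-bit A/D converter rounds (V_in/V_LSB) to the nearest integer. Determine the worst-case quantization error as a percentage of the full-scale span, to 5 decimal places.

0.00076 %

Rounding → worst-case error = ½ LSB = V_FS/2^17, so 100/131072 = 0.000762939 % of full scale.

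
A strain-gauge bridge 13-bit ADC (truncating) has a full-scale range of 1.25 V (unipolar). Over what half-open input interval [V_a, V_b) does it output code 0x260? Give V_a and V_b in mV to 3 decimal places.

LSB = 1.25/2^13 = 152.59 µV.
Code 0x260 = 608 decimal.
V_a = V_low + 608·LSB = 0.0927734 V; V_b = V_low + 609·LSB = 0.092926 V.

[92.773 mV, 92.926 mV)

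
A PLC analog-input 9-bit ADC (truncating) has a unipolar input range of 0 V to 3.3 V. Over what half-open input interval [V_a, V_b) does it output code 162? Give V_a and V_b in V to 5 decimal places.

[1.04414 V, 1.05059 V)

LSB = 3.3/2^9 = 6.445 mV.
V_a = V_low + 162·LSB = 1.04414 V; V_b = V_low + 163·LSB = 1.05059 V.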